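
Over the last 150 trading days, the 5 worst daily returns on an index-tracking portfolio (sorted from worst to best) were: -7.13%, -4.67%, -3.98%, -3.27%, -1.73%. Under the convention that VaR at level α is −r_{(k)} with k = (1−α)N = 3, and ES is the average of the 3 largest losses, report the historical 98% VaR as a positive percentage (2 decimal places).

k = 3; the 3rd lowest return is -3.98%, so VaR = 3.98%.

3.98%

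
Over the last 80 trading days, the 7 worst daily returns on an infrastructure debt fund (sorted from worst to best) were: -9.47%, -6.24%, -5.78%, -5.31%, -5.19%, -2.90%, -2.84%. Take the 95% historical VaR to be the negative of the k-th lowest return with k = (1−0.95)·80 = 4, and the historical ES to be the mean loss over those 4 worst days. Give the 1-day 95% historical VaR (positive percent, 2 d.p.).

5.31%

k = 4; the 4th lowest return is -5.31%, so VaR = 5.31%.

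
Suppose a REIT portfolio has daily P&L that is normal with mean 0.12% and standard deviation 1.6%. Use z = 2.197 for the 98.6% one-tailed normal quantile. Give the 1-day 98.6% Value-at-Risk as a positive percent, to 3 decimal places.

VaR = −μ + z·σ = −(0.12%) + 2.197 × 1.6% = 3.395%.

3.395%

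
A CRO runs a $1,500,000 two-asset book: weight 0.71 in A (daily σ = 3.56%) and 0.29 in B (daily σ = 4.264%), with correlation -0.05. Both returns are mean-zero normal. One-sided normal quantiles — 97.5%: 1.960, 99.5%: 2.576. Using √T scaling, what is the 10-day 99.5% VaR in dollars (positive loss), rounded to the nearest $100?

σ_p = √(0.71²·3.56² + 0.29²·4.264² + 2·-0.05·0.71·0.29·3.56·4.264) = 2.758%.
σ_{10d} = 2.758% × √10 = 8.722%.
VaR = 2.576 × 8.722% = 22.468%; on $1,500,000 that is $337,020.

$337,000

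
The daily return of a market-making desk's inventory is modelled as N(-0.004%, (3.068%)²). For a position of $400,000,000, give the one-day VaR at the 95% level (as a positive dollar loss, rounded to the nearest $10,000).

$20,200,000

At 95% one-sided, z = 1.645.
VaR = −μ + z·σ = −(-0.004%) + 1.645 × 3.068% = 5.051%.
On $400,000,000: 0.05051 × $400,000,000 = $20,204,000.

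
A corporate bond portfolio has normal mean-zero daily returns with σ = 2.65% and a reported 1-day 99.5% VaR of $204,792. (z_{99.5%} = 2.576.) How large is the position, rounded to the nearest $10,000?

VaR as a fraction of value: z·σ = 2.576 × 2.65% = 6.8264%.
Position = $204,792 / 0.068264 = $3,000,000.

$3,000,000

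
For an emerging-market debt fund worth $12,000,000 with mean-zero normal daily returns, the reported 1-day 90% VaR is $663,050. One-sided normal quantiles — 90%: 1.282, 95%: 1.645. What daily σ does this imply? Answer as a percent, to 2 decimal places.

4.31%

VaR as a fraction: $663,050 / $12,000,000 = 5.525%.
σ = VaR / z = 5.525% / 1.282 = 4.310%.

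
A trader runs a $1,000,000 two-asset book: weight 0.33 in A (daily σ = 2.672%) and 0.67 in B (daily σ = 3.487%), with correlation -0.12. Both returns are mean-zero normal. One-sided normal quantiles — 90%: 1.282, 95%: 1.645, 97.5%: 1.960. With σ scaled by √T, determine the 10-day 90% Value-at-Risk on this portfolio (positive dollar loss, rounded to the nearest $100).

σ_p = √(0.33²·2.672² + 0.67²·3.487² + 2·-0.12·0.33·0.67·2.672·3.487) = 2.396%.
σ_{10d} = 2.396% × √10 = 7.577%.
VaR = 1.282 × 7.577% = 9.714%; on $1,000,000 that is $97,140.

$97,100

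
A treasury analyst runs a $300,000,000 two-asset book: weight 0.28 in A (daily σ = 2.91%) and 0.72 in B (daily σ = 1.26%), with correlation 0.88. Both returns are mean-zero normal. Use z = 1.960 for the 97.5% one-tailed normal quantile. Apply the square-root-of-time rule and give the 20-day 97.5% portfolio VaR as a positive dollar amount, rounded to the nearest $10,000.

σ_p = √(0.28²·2.91² + 0.72²·1.26² + 2·0.88·0.28·0.72·2.91·1.26) = 1.670%.
σ_{20d} = 1.670% × √20 = 7.468%.
VaR = 1.960 × 7.468% = 14.637%; on $300,000,000 that is $43,911,000.

$43,910,000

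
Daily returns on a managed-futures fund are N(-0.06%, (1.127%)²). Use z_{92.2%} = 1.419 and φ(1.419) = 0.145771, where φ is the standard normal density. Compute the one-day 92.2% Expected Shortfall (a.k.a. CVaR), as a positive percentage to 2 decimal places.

Tail multiplier: φ(z)/(1−α) = 0.145771 / 0.078 = 1.869.
ES = −(-0.06%) + 1.127% × 1.869 = 2.166%.

2.17%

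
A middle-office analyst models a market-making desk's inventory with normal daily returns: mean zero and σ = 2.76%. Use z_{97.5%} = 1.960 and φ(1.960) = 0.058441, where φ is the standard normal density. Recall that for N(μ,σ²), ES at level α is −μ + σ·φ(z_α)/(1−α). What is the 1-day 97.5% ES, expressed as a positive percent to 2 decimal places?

6.45%

Tail multiplier: φ(z)/(1−α) = 0.058441 / 0.025 = 2.338.
ES = 2.76% × 2.338 = 6.453%.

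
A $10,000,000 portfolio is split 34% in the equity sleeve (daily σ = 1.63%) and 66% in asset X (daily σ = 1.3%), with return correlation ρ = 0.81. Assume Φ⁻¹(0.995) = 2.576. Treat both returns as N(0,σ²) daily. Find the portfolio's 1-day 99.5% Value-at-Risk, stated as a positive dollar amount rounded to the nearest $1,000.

σ_p² = 0.34²·1.63² + 0.66²·1.3² + 2·0.81·0.34·0.66·1.63·1.3 = 1.8136 (%²).
σ_p = √1.8136 = 1.347%.
VaR = 2.576 × 1.347% = 3.470%; on $10,000,000 that is $347,000.

$347,000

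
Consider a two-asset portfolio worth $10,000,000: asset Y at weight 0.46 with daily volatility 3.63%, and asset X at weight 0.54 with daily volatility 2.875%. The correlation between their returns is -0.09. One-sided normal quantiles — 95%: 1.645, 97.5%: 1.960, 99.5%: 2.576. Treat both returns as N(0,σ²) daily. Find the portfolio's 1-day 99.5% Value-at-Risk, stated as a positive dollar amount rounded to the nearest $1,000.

$560,000

σ_p² = 0.46²·3.63² + 0.54²·2.875² + 2·-0.09·0.46·0.54·3.63·2.875 = 4.7319 (%²).
σ_p = √4.7319 = 2.175%.
VaR = 2.576 × 2.175% = 5.603%; on $10,000,000 that is $560,300.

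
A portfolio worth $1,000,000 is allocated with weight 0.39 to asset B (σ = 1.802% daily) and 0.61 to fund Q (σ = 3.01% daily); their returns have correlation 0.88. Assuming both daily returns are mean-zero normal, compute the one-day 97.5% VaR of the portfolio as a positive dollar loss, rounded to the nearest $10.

σ_p² = 0.39²·1.802² + 0.61²·3.01² + 2·0.88·0.39·0.61·1.802·3.01 = 6.1362 (%²).
σ_p = √6.1362 = 2.477%.
At 97.5%, z = 1.960.
VaR = 1.960 × 2.477% = 4.855%; on $1,000,000 that is $48,550.

$48,550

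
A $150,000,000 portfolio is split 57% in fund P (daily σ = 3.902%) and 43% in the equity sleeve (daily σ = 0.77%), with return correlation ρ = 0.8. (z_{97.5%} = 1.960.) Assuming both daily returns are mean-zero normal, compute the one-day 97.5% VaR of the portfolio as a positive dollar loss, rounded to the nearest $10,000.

σ_p² = 0.57²·3.902² + 0.43²·0.77² + 2·0.8·0.57·0.43·3.902·0.77 = 6.2347 (%²).
σ_p = √6.2347 = 2.497%.
VaR = 1.960 × 2.497% = 4.894%; on $150,000,000 that is $7,341,000.

$7,340,000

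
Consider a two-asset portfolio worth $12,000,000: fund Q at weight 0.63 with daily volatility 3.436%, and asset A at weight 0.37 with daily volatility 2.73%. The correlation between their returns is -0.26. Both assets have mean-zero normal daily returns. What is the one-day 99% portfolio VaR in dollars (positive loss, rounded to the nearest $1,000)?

$597,000

σ_p² = 0.63²·3.436² + 0.37²·2.73² + 2·-0.26·0.63·0.37·3.436·2.73 = 4.5691 (%²).
σ_p = √4.5691 = 2.138%.
At 99%, z = 2.326.
VaR = 2.326 × 2.138% = 4.973%; on $12,000,000 that is $596,760.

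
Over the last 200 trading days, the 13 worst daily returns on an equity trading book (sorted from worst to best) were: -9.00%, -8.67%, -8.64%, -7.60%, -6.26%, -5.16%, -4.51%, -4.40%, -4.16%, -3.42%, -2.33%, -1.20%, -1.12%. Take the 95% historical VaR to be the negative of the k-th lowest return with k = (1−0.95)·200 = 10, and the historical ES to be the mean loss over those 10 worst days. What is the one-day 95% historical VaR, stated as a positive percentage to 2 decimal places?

3.42%

k = 10; the 10th lowest return is -3.42%, so VaR = 3.42%.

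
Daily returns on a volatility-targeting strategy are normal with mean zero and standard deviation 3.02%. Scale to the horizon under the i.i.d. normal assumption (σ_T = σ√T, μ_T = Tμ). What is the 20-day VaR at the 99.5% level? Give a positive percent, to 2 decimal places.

34.79%

At 99.5%, z = 2.576.
σ_{20d} = 3.02% × √20 = 13.506%.
VaR = 2.576 × 13.506% = 34.791%.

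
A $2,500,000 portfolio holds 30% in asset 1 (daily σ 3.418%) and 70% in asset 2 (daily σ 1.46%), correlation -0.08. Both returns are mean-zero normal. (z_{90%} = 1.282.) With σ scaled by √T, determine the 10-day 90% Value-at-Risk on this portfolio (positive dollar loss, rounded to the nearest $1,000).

σ_p = √(0.3²·3.418² + 0.7²·1.46² + 2·-0.08·0.3·0.7·3.418·1.46) = 1.389%.
σ_{10d} = 1.389% × √10 = 4.392%.
VaR = 1.282 × 4.392% = 5.631%; on $2,500,000 that is $140,775.

$141,000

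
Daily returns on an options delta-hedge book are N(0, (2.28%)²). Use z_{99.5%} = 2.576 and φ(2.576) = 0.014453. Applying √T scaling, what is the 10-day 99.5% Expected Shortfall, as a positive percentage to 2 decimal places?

σ_{10d} = 2.28% × √10 = 7.210%.
ES multiplier = φ(z)/(1−α) = 0.014453/0.005 = 2.891.
ES = 7.210% × 2.891 = 20.844%.

20.84%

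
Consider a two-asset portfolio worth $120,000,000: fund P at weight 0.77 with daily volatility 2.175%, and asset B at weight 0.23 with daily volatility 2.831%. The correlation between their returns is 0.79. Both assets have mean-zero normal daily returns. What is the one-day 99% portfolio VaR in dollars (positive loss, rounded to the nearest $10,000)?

$6,210,000

σ_p² = 0.77²·2.175² + 0.23²·2.831² + 2·0.79·0.77·0.23·2.175·2.831 = 4.9517 (%²).
σ_p = √4.9517 = 2.225%.
At 99%, z = 2.326.
VaR = 2.326 × 2.225% = 5.175%; on $120,000,000 that is $6,210,000.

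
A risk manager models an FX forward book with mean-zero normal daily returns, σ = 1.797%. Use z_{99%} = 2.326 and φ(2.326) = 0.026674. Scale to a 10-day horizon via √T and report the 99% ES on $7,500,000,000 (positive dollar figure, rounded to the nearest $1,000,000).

σ_{10d} = 1.797% × √10 = 5.683%.
ES multiplier = φ(z)/(1−α) = 0.026674/0.01 = 2.667.
ES = 5.683% × 2.667 = 15.157%; on $7,500,000,000: $1,136,775,000.

$1,137,000,000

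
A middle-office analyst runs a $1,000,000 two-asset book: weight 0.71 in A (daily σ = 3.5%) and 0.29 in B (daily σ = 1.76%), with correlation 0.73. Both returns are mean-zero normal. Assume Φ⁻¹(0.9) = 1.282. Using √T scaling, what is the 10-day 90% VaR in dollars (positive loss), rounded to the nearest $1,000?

$117,000

σ_p = √(0.71²·3.5² + 0.29²·1.76² + 2·0.73·0.71·0.29·3.5·1.76) = 2.879%.
σ_{10d} = 2.879% × √10 = 9.104%.
VaR = 1.282 × 9.104% = 11.671%; on $1,000,000 that is $116,710.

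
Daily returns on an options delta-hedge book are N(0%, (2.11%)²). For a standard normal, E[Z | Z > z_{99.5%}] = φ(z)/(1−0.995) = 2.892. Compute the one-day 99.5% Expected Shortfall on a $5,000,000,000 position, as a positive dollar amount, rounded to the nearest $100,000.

ES = 2.11% × 2.892 = 6.102%.
On $5,000,000,000: 0.06102 × $5,000,000,000 = $305,100,000.

$305,100,000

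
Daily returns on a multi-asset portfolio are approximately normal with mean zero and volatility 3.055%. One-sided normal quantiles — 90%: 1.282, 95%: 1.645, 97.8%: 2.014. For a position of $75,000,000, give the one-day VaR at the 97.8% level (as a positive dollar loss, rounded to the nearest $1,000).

VaR = z·σ = 2.014 × 3.055% = 6.153%.
On $75,000,000: 0.06153 × $75,000,000 = $4,614,750.

$4,615,000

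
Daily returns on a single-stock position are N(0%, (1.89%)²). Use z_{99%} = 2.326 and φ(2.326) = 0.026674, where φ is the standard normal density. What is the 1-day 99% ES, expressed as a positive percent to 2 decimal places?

5.04%

Tail multiplier: φ(z)/(1−α) = 0.026674 / 0.01 = 2.667.
ES = 1.89% × 2.667 = 5.041%.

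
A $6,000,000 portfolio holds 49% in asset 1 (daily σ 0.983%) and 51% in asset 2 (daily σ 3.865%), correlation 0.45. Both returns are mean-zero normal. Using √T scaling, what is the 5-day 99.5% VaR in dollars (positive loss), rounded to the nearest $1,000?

σ_p = √(0.49²·0.983² + 0.51²·3.865² + 2·0.45·0.49·0.51·0.983·3.865) = 2.230%.
σ_{5d} = 2.230% × √5 = 4.986%.
z(99.5%) = 2.576.
VaR = 2.576 × 4.986% = 12.844%; on $6,000,000 that is $770,640.

$771,000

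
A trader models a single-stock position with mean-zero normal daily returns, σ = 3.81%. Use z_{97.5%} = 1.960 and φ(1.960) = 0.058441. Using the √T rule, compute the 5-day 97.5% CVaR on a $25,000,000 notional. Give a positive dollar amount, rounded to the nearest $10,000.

σ_{5d} = 3.81% × √5 = 8.519%.
ES multiplier = φ(z)/(1−α) = 0.058441/0.025 = 2.338.
ES = 8.519% × 2.338 = 19.917%; on $25,000,000: $4,979,250.

$4,980,000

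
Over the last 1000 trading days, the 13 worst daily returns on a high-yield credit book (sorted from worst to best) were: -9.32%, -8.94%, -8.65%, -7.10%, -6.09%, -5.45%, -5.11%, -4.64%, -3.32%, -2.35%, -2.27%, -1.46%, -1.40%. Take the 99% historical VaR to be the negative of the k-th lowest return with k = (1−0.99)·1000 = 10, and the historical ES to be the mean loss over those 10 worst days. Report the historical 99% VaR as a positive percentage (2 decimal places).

2.35%

k = 10; the 10th lowest return is -2.35%, so VaR = 2.35%.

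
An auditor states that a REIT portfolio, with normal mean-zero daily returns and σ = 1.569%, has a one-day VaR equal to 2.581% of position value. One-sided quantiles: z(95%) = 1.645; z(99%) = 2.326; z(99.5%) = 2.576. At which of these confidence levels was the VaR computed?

95%

Implied z = VaR/σ = 2.581 / 1.569 = 1.645.
This matches z(95%) = 1.645.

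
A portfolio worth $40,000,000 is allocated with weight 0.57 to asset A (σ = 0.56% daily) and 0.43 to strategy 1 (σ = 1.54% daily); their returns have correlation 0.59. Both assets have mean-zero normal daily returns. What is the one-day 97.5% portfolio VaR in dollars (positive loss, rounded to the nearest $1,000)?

$697,000

σ_p² = 0.57²·0.56² + 0.43²·1.54² + 2·0.59·0.57·0.43·0.56·1.54 = 0.7898 (%²).
σ_p = √0.7898 = 0.889%.
At 97.5%, z = 1.960.
VaR = 1.960 × 0.889% = 1.742%; on $40,000,000 that is $696,800.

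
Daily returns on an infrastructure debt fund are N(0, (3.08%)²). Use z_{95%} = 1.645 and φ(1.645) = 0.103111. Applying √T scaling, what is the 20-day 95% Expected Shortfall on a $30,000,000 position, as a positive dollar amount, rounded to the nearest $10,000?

σ_{20d} = 3.08% × √20 = 13.774%.
ES multiplier = φ(z)/(1−α) = 0.103111/0.05 = 2.062.
ES = 13.774% × 2.062 = 28.402%; on $30,000,000: $8,520,600.

$8,520,000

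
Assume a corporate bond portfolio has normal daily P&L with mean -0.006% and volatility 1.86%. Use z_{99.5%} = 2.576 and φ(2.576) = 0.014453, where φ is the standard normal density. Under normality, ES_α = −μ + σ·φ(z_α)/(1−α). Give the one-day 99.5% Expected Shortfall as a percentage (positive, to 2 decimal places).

5.38%

Tail multiplier: φ(z)/(1−α) = 0.014453 / 0.005 = 2.891.
ES = −(-0.006%) + 1.86% × 2.891 = 5.383%.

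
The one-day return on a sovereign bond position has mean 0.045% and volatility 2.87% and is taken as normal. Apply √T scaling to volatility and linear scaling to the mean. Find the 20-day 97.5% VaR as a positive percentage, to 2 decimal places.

24.26%

At 97.5%, z = 1.960.
σ_{20d} = 2.87% × √20 = 12.835%; μ_{20d} = 20 × 0.045% = 0.900%.
VaR = −(0.900%) + 1.960 × 12.835% = 24.257%.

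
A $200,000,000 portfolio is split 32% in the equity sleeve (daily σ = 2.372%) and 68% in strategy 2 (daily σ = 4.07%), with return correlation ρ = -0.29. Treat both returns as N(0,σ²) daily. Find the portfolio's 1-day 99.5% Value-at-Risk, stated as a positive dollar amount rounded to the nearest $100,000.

σ_p² = 0.32²·2.372² + 0.68²·4.07² + 2·-0.29·0.32·0.68·2.372·4.07 = 7.0173 (%²).
σ_p = √7.0173 = 2.649%.
At 99.5%, z = 2.576.
VaR = 2.576 × 2.649% = 6.824%; on $200,000,000 that is $13,648,000.

$13,600,000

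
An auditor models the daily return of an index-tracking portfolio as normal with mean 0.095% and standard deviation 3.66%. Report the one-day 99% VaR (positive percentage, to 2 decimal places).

8.42%

At 99% one-sided, z = 2.326.
VaR = −μ + z·σ = −(0.095%) + 2.326 × 3.66% = 8.418%.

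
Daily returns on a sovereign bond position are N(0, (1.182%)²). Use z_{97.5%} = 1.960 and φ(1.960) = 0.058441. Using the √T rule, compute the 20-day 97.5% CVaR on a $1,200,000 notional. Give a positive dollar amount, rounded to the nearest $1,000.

σ_{20d} = 1.182% × √20 = 5.286%.
ES multiplier = φ(z)/(1−α) = 0.058441/0.025 = 2.338.
ES = 5.286% × 2.338 = 12.359%; on $1,200,000: $148,308.

$148,000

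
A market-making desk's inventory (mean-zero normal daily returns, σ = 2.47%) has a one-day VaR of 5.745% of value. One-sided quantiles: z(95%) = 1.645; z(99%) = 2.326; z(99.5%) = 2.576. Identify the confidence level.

99%

Implied z = VaR/σ = 5.745 / 2.47 = 2.326.
This matches z(99%) = 2.326.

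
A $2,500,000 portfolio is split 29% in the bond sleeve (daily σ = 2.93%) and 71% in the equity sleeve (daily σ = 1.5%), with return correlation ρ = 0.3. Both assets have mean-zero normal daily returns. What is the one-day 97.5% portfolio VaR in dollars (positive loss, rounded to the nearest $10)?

$75,900

σ_p² = 0.29²·2.93² + 0.71²·1.5² + 2·0.3·0.29·0.71·2.93·1.5 = 2.3992 (%²).
σ_p = √2.3992 = 1.549%.
At 97.5%, z = 1.960.
VaR = 1.960 × 1.549% = 3.036%; on $2,500,000 that is $75,900.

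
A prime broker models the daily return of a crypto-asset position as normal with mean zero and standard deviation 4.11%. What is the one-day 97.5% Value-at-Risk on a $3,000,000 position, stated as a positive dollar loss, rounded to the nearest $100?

At 97.5% one-sided, z = 1.960.
VaR = z·σ = 1.960 × 4.11% = 8.056%.
On $3,000,000: 0.08056 × $3,000,000 = $241,680.

$241,700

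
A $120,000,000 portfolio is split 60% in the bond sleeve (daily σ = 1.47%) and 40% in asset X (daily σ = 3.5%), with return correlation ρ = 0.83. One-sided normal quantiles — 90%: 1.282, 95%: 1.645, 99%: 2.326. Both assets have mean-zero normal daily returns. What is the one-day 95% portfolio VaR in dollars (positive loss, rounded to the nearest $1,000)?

σ_p² = 0.6²·1.47² + 0.4²·3.5² + 2·0.83·0.6·0.4·1.47·3.5 = 4.7877 (%²).
σ_p = √4.7877 = 2.188%.
VaR = 1.645 × 2.188% = 3.599%; on $120,000,000 that is $4,318,800.

$4,319,000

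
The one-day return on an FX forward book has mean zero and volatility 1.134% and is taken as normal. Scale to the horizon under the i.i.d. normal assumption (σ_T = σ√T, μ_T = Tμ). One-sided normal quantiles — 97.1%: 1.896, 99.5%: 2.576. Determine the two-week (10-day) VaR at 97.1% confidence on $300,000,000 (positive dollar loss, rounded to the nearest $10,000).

σ_{10d} = 1.134% × √10 = 3.586%.
VaR = 1.896 × 3.586% = 6.799%.
On $300,000,000: 0.06799 × $300,000,000 = $20,397,000.

$20,400,000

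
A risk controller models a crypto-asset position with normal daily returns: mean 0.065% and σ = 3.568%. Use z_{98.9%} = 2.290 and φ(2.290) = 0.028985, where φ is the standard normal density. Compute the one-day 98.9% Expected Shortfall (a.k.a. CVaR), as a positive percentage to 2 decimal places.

Tail multiplier: φ(z)/(1−α) = 0.028985 / 0.011 = 2.635.
ES = −(0.065%) + 3.568% × 2.635 = 9.337%.

9.34%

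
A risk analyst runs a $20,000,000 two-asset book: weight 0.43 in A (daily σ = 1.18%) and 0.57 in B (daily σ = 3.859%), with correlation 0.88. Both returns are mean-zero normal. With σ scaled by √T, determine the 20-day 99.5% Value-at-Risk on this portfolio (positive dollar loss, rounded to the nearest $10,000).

σ_p = √(0.43²·1.18² + 0.57²·3.859² + 2·0.88·0.43·0.57·1.18·3.859) = 2.657%.
σ_{20d} = 2.657% × √20 = 11.882%.
z(99.5%) = 2.576.
VaR = 2.576 × 11.882% = 30.608%; on $20,000,000 that is $6,121,600.

$6,120,000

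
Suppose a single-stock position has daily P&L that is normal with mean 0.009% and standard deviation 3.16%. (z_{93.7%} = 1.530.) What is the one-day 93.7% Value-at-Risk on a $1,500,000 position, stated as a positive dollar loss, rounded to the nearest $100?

$72,400

VaR = −μ + z·σ = −(0.009%) + 1.530 × 3.16% = 4.826%.
On $1,500,000: 0.04826 × $1,500,000 = $72,390.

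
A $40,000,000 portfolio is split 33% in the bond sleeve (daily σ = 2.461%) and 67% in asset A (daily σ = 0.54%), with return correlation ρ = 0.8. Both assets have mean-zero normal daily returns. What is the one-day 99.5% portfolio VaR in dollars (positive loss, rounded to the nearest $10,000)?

$1,160,000

σ_p² = 0.33²·2.461² + 0.67²·0.54² + 2·0.8·0.33·0.67·2.461·0.54 = 1.2606 (%²).
σ_p = √1.2606 = 1.123%.
At 99.5%, z = 2.576.
VaR = 2.576 × 1.123% = 2.893%; on $40,000,000 that is $1,157,200.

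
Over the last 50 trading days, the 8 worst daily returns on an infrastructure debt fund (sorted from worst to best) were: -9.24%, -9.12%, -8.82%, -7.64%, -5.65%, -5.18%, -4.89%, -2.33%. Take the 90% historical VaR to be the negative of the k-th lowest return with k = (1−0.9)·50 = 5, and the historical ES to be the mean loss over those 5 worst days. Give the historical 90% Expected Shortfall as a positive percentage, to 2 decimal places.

8.09%

The 5 worst returns sum to -40.47%.
ES = −(-40.47%) / 5 = 8.094% ≈ 8.09%.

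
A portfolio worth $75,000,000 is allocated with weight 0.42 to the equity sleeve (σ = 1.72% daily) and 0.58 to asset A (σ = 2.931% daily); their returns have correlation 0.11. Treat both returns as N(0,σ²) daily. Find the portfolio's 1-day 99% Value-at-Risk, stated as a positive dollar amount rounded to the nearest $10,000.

σ_p² = 0.42²·1.72² + 0.58²·2.931² + 2·0.11·0.42·0.58·1.72·2.931 = 3.6820 (%²).
σ_p = √3.6820 = 1.919%.
At 99%, z = 2.326.
VaR = 2.326 × 1.919% = 4.464%; on $75,000,000 that is $3,348,000.

$3,350,000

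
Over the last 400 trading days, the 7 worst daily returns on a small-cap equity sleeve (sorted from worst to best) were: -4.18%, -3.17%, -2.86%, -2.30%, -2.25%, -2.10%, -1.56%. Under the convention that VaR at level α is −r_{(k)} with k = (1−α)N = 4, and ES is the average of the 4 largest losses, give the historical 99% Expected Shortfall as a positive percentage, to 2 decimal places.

The 4 worst returns sum to -12.51%.
ES = −(-12.51%) / 4 = 3.1275% ≈ 3.13%.

3.13%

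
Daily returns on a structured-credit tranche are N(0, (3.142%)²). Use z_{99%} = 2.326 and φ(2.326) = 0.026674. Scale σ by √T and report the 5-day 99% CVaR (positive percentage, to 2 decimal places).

σ_{5d} = 3.142% × √5 = 7.026%.
ES multiplier = φ(z)/(1−α) = 0.026674/0.01 = 2.667.
ES = 7.026% × 2.667 = 18.738%.

18.74%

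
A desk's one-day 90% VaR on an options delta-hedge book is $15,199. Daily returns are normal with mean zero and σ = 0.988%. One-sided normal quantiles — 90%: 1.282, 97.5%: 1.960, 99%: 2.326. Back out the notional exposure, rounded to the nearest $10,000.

$1,200,000

VaR as a fraction of value: z·σ = 1.282 × 0.988% = 1.26662%.
Position = $15,199 / 0.0126662 = $1,199,969.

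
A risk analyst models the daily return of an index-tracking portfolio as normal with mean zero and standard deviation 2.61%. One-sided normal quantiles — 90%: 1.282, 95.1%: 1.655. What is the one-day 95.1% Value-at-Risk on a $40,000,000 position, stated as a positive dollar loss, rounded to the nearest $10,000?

$1,730,000

VaR = z·σ = 1.655 × 2.61% = 4.320%.
On $40,000,000: 0.04320 × $40,000,000 = $1,728,000.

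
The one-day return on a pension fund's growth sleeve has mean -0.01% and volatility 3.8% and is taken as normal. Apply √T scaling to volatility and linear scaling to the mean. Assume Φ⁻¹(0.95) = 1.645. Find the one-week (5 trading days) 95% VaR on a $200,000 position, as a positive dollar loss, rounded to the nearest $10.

$28,060

σ_{5d} = 3.8% × √5 = 8.497%; μ_{5d} = 5 × -0.01% = -0.050%.
VaR = −(-0.050%) + 1.645 × 8.497% = 14.028%.
On $200,000: 0.14028 × $200,000 = $28,056.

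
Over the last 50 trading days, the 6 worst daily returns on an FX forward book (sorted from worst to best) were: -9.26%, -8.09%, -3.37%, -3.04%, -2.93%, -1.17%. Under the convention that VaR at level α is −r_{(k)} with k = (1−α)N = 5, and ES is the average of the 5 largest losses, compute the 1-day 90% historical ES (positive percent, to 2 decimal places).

The 5 worst returns sum to -26.69%.
ES = −(-26.69%) / 5 = 5.338% ≈ 5.34%.

5.34%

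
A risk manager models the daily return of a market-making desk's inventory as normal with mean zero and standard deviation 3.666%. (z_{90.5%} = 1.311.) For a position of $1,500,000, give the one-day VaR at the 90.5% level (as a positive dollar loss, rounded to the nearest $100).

VaR = z·σ = 1.311 × 3.666% = 4.806%.
On $1,500,000: 0.04806 × $1,500,000 = $72,090.

$72,100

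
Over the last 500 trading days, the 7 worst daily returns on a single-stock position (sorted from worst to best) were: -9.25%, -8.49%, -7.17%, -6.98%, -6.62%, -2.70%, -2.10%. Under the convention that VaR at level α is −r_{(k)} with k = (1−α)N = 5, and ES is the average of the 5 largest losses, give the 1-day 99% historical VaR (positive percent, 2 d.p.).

6.62%

k = 5; the 5th lowest return is -6.62%, so VaR = 6.62%.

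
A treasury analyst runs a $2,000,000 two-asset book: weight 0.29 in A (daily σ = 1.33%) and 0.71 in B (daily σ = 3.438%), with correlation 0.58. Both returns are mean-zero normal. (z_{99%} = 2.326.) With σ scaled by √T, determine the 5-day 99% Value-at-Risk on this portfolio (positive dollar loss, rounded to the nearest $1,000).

$279,000

σ_p = √(0.29²·1.33² + 0.71²·3.438² + 2·0.58·0.29·0.71·1.33·3.438) = 2.683%.
σ_{5d} = 2.683% × √5 = 5.999%.
VaR = 2.326 × 5.999% = 13.954%; on $2,000,000 that is $279,080.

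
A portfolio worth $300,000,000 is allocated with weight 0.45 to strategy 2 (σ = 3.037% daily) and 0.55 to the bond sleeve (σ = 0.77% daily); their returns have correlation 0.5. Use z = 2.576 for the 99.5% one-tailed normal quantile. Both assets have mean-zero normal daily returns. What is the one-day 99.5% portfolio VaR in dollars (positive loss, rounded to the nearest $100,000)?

$12,500,000

σ_p² = 0.45²·3.037² + 0.55²·0.77² + 2·0.5·0.45·0.55·3.037·0.77 = 2.6259 (%²).
σ_p = √2.6259 = 1.620%.
VaR = 2.576 × 1.620% = 4.173%; on $300,000,000 that is $12,519,000.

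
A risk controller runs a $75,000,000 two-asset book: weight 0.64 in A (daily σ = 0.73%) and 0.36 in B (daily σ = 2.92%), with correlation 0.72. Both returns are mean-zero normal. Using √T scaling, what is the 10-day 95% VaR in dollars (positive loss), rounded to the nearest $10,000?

σ_p = √(0.64²·0.73² + 0.36²·2.92² + 2·0.72·0.64·0.36·0.73·2.92) = 1.425%.
σ_{10d} = 1.425% × √10 = 4.506%.
z(95%) = 1.645.
VaR = 1.645 × 4.506% = 7.412%; on $75,000,000 that is $5,559,000.

$5,560,000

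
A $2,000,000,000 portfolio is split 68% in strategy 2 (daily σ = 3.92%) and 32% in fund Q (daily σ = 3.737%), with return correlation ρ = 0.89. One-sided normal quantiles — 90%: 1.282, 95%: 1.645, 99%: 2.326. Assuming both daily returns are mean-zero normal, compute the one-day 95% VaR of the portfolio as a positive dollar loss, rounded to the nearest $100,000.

σ_p² = 0.68²·3.92² + 0.32²·3.737² + 2·0.89·0.68·0.32·3.92·3.737 = 14.2094 (%²).
σ_p = √14.2094 = 3.770%.
VaR = 1.645 × 3.770% = 6.202%; on $2,000,000,000 that is $124,040,000.

$124,000,000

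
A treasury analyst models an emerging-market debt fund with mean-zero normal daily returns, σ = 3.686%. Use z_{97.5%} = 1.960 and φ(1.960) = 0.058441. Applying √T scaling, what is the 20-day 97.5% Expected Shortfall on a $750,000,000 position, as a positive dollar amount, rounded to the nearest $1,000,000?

$289,000,000

σ_{20d} = 3.686% × √20 = 16.484%.
ES multiplier = φ(z)/(1−α) = 0.058441/0.025 = 2.338.
ES = 16.484% × 2.338 = 38.540%; on $750,000,000: $289,050,000.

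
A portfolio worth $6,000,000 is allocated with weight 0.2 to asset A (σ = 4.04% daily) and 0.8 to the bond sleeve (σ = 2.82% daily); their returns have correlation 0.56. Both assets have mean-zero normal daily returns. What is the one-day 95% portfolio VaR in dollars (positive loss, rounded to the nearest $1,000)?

σ_p² = 0.2²·4.04² + 0.8²·2.82² + 2·0.56·0.2·0.8·4.04·2.82 = 7.7840 (%²).
σ_p = √7.7840 = 2.790%.
At 95%, z = 1.645.
VaR = 1.645 × 2.790% = 4.590%; on $6,000,000 that is $275,400.

$275,000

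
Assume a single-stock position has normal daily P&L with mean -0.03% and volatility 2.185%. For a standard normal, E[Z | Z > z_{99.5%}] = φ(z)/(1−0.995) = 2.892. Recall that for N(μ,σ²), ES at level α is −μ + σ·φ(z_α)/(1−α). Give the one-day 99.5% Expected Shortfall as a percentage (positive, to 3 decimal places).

6.349%

ES = −(-0.03%) + 2.185% × 2.892 = 6.349%.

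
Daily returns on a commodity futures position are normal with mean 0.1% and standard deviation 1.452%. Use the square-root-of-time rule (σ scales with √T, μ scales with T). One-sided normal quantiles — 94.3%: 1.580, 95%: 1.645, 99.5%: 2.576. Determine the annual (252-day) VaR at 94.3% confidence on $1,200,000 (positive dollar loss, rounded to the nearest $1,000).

$135,000

σ_{252d} = 1.452% × √252 = 23.050%; μ_{252d} = 252 × 0.1% = 25.200%.
VaR = −(25.200%) + 1.580 × 23.050% = 11.219%.
On $1,200,000: 0.11219 × $1,200,000 = $134,628.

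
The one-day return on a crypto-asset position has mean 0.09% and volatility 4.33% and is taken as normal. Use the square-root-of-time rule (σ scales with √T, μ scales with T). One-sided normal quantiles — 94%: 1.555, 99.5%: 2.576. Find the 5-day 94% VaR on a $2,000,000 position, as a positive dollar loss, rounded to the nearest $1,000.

$292,000

σ_{5d} = 4.33% × √5 = 9.682%; μ_{5d} = 5 × 0.09% = 0.450%.
VaR = −(0.450%) + 1.555 × 9.682% = 14.606%.
On $2,000,000: 0.14606 × $2,000,000 = $292,120.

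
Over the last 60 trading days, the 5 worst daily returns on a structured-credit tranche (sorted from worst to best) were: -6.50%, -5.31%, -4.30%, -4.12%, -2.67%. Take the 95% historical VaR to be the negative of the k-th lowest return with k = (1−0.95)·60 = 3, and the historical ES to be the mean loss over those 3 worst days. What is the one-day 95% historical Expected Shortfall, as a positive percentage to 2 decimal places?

The 3 worst returns sum to -16.11%.
ES = −(-16.11%) / 3 = 5.37%.

5.37%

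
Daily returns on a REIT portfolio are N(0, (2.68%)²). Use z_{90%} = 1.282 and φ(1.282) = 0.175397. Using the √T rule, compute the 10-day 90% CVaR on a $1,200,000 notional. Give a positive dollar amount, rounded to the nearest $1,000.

σ_{10d} = 2.68% × √10 = 8.475%.
ES multiplier = φ(z)/(1−α) = 0.175397/0.1 = 1.754.
ES = 8.475% × 1.754 = 14.865%; on $1,200,000: $178,380.

$178,000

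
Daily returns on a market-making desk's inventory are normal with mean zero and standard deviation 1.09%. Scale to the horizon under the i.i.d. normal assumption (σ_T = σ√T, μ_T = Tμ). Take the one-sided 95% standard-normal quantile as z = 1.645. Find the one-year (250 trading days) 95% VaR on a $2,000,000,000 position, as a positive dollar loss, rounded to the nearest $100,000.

$567,000,000

σ_{250d} = 1.09% × √250 = 17.234%.
VaR = 1.645 × 17.234% = 28.350%.
On $2,000,000,000: 0.28350 × $2,000,000,000 = $567,000,000.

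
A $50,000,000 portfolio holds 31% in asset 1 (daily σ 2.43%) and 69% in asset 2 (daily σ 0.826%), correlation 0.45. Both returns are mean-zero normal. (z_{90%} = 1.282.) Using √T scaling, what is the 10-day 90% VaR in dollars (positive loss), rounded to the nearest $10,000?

σ_p = √(0.31²·2.43² + 0.69²·0.826² + 2·0.45·0.31·0.69·2.43·0.826) = 1.131%.
σ_{10d} = 1.131% × √10 = 3.577%.
VaR = 1.282 × 3.577% = 4.586%; on $50,000,000 that is $2,293,000.

$2,290,000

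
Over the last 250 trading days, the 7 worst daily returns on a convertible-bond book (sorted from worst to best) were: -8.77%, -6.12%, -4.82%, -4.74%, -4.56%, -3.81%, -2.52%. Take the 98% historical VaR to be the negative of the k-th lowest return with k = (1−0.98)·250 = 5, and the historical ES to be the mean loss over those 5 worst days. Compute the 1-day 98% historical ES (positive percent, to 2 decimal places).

5.80%

The 5 worst returns sum to -29.01%.
ES = −(-29.01%) / 5 = 5.802% ≈ 5.80%.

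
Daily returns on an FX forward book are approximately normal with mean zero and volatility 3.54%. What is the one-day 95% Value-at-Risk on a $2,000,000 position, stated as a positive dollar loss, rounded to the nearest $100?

$116,500

At 95% one-sided, z = 1.645.
VaR = z·σ = 1.645 × 3.54% = 5.823%.
On $2,000,000: 0.05823 × $2,000,000 = $116,460.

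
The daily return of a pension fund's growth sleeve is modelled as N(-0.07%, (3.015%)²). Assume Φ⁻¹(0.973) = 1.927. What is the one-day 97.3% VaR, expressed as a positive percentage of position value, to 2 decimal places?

VaR = −μ + z·σ = −(-0.07%) + 1.927 × 3.015% = 5.880%.

5.88%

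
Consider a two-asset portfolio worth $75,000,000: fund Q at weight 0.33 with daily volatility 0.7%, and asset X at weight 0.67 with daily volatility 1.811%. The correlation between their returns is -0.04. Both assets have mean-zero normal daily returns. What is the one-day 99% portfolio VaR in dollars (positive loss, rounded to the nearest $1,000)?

σ_p² = 0.33²·0.7² + 0.67²·1.811² + 2·-0.04·0.33·0.67·0.7·1.811 = 1.5032 (%²).
σ_p = √1.5032 = 1.226%.
At 99%, z = 2.326.
VaR = 2.326 × 1.226% = 2.852%; on $75,000,000 that is $2,139,000.

$2,139,000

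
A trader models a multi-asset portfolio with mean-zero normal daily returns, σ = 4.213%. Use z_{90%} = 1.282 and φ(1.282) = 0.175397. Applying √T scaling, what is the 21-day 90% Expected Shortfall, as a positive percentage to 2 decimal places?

33.86%

σ_{21d} = 4.213% × √21 = 19.306%.
ES multiplier = φ(z)/(1−α) = 0.175397/0.1 = 1.754.
ES = 19.306% × 1.754 = 33.863%.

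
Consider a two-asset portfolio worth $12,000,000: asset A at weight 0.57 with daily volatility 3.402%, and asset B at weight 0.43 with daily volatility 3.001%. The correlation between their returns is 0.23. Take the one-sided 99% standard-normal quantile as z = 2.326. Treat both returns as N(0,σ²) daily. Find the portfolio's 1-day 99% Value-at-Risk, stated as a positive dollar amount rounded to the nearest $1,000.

$716,000

σ_p² = 0.57²·3.402² + 0.43²·3.001² + 2·0.23·0.57·0.43·3.402·3.001 = 6.5765 (%²).
σ_p = √6.5765 = 2.564%.
VaR = 2.326 × 2.564% = 5.964%; on $12,000,000 that is $715,680.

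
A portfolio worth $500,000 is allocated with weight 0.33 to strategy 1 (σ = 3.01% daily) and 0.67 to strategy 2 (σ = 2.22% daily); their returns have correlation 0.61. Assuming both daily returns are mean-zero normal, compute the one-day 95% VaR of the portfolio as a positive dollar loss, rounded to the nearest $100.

$18,400

σ_p² = 0.33²·3.01² + 0.67²·2.22² + 2·0.61·0.33·0.67·3.01·2.22 = 5.0015 (%²).
σ_p = √5.0015 = 2.236%.
At 95%, z = 1.645.
VaR = 1.645 × 2.236% = 3.678%; on $500,000 that is $18,390.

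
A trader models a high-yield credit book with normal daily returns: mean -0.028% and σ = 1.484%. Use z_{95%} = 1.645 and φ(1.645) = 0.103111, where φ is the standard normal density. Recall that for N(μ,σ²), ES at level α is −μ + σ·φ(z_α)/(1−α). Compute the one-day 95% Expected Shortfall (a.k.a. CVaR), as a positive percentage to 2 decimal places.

Tail multiplier: φ(z)/(1−α) = 0.103111 / 0.05 = 2.062.
ES = −(-0.028%) + 1.484% × 2.062 = 3.088%.

3.09%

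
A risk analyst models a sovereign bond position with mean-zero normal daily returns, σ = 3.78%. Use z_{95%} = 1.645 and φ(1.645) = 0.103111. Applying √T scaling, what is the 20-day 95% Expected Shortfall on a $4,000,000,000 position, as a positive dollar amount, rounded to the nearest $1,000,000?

σ_{20d} = 3.78% × √20 = 16.905%.
ES multiplier = φ(z)/(1−α) = 0.103111/0.05 = 2.062.
ES = 16.905% × 2.062 = 34.858%; on $4,000,000,000: $1,394,320,000.

$1,394,000,000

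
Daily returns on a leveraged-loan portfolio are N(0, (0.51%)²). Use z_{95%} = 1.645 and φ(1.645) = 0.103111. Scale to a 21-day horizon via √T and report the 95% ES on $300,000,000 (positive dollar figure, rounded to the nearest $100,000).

σ_{21d} = 0.51% × √21 = 2.337%.
ES multiplier = φ(z)/(1−α) = 0.103111/0.05 = 2.062.
ES = 2.337% × 2.062 = 4.819%; on $300,000,000: $14,457,000.

$14,500,000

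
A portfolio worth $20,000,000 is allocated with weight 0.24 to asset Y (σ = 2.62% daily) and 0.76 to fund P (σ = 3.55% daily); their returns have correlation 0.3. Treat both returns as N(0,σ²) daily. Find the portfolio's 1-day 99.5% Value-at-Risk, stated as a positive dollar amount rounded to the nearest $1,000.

σ_p² = 0.24²·2.62² + 0.76²·3.55² + 2·0.3·0.24·0.76·2.62·3.55 = 8.6925 (%²).
σ_p = √8.6925 = 2.948%.
At 99.5%, z = 2.576.
VaR = 2.576 × 2.948% = 7.594%; on $20,000,000 that is $1,518,800.

$1,519,000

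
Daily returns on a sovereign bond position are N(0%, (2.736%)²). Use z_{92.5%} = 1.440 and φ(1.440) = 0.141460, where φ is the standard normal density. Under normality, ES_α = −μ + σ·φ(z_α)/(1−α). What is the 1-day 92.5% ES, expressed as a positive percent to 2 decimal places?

Tail multiplier: φ(z)/(1−α) = 0.141460 / 0.075 = 1.886.
ES = 2.736% × 1.886 = 5.160%.

5.16%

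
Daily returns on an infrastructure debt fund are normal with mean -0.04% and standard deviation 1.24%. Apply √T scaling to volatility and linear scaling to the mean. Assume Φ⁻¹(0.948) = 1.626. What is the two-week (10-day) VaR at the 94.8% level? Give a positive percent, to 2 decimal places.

σ_{10d} = 1.24% × √10 = 3.921%; μ_{10d} = 10 × -0.04% = -0.400%.
VaR = −(-0.400%) + 1.626 × 3.921% = 6.776%.

6.78%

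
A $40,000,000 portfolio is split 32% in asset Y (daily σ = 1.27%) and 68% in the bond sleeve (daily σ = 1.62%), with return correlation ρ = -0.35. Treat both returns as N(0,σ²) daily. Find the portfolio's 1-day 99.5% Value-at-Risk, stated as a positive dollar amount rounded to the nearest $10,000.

σ_p² = 0.32²·1.27² + 0.68²·1.62² + 2·-0.35·0.32·0.68·1.27·1.62 = 1.0653 (%²).
σ_p = √1.0653 = 1.032%.
At 99.5%, z = 2.576.
VaR = 2.576 × 1.032% = 2.658%; on $40,000,000 that is $1,063,200.

$1,060,000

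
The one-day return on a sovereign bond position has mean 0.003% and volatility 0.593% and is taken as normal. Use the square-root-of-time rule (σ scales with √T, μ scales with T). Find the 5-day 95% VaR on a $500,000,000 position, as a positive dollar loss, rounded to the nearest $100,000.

$10,800,000

At 95%, z = 1.645.
σ_{5d} = 0.593% × √5 = 1.326%; μ_{5d} = 5 × 0.003% = 0.015%.
VaR = −(0.015%) + 1.645 × 1.326% = 2.166%.
On $500,000,000: 0.02166 × $500,000,000 = $10,830,000.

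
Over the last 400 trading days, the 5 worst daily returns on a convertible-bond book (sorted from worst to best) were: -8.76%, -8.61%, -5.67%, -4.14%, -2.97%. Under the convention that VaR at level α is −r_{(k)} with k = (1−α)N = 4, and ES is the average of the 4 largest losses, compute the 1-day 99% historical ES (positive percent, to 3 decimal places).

6.795%

The 4 worst returns sum to -27.18%.
ES = −(-27.18%) / 4 = 6.795%.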